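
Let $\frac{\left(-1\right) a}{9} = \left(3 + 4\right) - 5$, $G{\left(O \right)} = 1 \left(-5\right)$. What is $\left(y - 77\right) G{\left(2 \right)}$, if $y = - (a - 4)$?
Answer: $275$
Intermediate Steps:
$G{\left(O \right)} = -5$
$a = -18$ ($a = - 9 \left(\left(3 + 4\right) - 5\right) = - 9 \left(7 - 5\right) = \left(-9\right) 2 = -18$)
$y = 22$ ($y = - (-18 - 4) = \left(-1\right) \left(-22\right) = 22$)
$\left(y - 77\right) G{\left(2 \right)} = \left(22 - 77\right) \left(-5\right) = \left(-55\right) \left(-5\right) = 275$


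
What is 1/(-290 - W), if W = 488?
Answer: -1/778 ≈ -0.0012853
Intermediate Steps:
1/(-290 - W) = 1/(-290 - 1*488) = 1/(-290 - 488) = 1/(-778) = -1/778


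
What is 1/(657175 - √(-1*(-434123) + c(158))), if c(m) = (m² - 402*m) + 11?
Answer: 657175/431878585043 + √395582/431878585043 ≈ 1.5231e-6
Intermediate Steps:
c(m) = 11 + m² - 402*m
1/(657175 - √(-1*(-434123) + c(158))) = 1/(657175 - √(-1*(-434123) + (11 + 158² - 402*158))) = 1/(657175 - √(434123 + (11 + 24964 - 63516))) = 1/(657175 - √(434123 - 38541)) = 1/(657175 - √395582)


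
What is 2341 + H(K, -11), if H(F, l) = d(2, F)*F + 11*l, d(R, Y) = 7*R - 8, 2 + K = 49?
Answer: 2502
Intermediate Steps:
K = 47 (K = -2 + 49 = 47)
d(R, Y) = -8 + 7*R
H(F, l) = 6*F + 11*l (H(F, l) = (-8 + 7*2)*F + 11*l = (-8 + 14)*F + 11*l = 6*F + 11*l)
2341 + H(K, -11) = 2341 + (6*47 + 11*(-11)) = 2341 + (282 - 121) = 2341 + 161 = 2502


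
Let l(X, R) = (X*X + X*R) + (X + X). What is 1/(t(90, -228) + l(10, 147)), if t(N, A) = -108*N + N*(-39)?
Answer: -1/11640 ≈ -8.5911e-5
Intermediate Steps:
t(N, A) = -147*N (t(N, A) = -108*N - 39*N = -147*N)
l(X, R) = X**2 + 2*X + R*X (l(X, R) = (X**2 + R*X) + 2*X = X**2 + 2*X + R*X)
1/(t(90, -228) + l(10, 147)) = 1/(-147*90 + 10*(2 + 147 + 10)) = 1/(-13230 + 10*159) = 1/(-13230 + 1590) = 1/(-11640) = -1/11640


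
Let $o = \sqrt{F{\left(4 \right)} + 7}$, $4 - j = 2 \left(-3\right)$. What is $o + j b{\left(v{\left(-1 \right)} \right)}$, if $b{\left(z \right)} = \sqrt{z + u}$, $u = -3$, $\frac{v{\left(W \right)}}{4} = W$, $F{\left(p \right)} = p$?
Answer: $\sqrt{11} + 10 i \sqrt{7} \approx 3.3166 + 26.458 i$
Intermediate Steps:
$j = 10$ ($j = 4 - 2 \left(-3\right) = 4 - -6 = 4 + 6 = 10$)
$v{\left(W \right)} = 4 W$
$o = \sqrt{11}$ ($o = \sqrt{4 + 7} = \sqrt{11} \approx 3.3166$)
$b{\left(z \right)} = \sqrt{-3 + z}$ ($b{\left(z \right)} = \sqrt{z - 3} = \sqrt{-3 + z}$)
$o + j b{\left(v{\left(-1 \right)} \right)} = \sqrt{11} + 10 \sqrt{-3 + 4 \left(-1\right)} = \sqrt{11} + 10 \sqrt{-3 - 4} = \sqrt{11} + 10 \sqrt{-7} = \sqrt{11} + 10 i \sqrt{7}$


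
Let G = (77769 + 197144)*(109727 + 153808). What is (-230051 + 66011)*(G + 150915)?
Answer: -11884591106614800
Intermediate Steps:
G = 72449197455 (G = 274913*263535 = 72449197455)
(-230051 + 66011)*(G + 150915) = (-230051 + 66011)*(72449197455 + 150915) = -164040*72449348370 = -11884591106614800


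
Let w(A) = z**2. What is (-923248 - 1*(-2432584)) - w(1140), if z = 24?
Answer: 1508760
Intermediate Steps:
w(A) = 576 (w(A) = 24**2 = 576)
(-923248 - 1*(-2432584)) - w(1140) = (-923248 - 1*(-2432584)) - 1*576 = (-923248 + 2432584) - 576 = 1509336 - 576 = 1508760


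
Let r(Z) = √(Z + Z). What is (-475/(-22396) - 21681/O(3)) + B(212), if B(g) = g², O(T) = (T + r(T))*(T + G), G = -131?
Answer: 32331513487/716672 - 7227*√6/128 ≈ 44975.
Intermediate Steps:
r(Z) = √2*√Z (r(Z) = √(2*Z) = √2*√Z)
O(T) = (-131 + T)*(T + √2*√T) (O(T) = (T + √2*√T)*(T - 131) = (T + √2*√T)*(-131 + T) = (-131 + T)*(T + √2*√T))
(-475/(-22396) - 21681/O(3)) + B(212) = (-475/(-22396) - 21681/(3² - 131*3 + √2*3^(3/2) - 131*√2*√3)) + 212² = (-475*(-1/22396) - 21681/(9 - 393 + √2*(3*√3) - 131*√6)) + 44944 = (475/22396 - 21681/(9 - 393 + 3*√6 - 131*√6)) + 44944 = (475/22396 - 21681/(-384 - 128*√6)) + 44944 = 1006566299/22396 - 21681/(-384 - 128*√6)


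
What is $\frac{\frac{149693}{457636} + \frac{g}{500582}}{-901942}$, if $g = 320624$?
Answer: $- \frac{110831353095}{103310395766571592} \approx -1.0728 \cdot 10^{-6}$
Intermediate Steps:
$\frac{\frac{149693}{457636} + \frac{g}{500582}}{-901942} = \frac{\frac{149693}{457636} + \frac{320624}{500582}}{-901942} = \left(149693 \cdot \frac{1}{457636} + 320624 \cdot \frac{1}{500582}\right) \left(- \frac{1}{901942}\right) = \left(\frac{149693}{457636} + \frac{160312}{250291}\right) \left(- \frac{1}{901942}\right) = \frac{110831353095}{114542172076} \left(- \frac{1}{901942}\right) = - \frac{110831353095}{103310395766571592}$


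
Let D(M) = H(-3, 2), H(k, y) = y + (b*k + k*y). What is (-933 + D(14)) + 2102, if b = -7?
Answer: 1186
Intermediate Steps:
H(k, y) = y - 7*k + k*y (H(k, y) = y + (-7*k + k*y) = y - 7*k + k*y)
D(M) = 17 (D(M) = 2 - 7*(-3) - 3*2 = 2 + 21 - 6 = 17)
(-933 + D(14)) + 2102 = (-933 + 17) + 2102 = -916 + 2102 = 1186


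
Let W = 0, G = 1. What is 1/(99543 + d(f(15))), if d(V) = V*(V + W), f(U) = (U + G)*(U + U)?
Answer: 1/329943 ≈ 3.0308e-6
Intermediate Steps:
f(U) = 2*U*(1 + U) (f(U) = (U + 1)*(U + U) = (1 + U)*(2*U) = 2*U*(1 + U))
d(V) = V² (d(V) = V*(V + 0) = V*V = V²)
1/(99543 + d(f(15))) = 1/(99543 + (2*15*(1 + 15))²) = 1/(99543 + (2*15*16)²) = 1/(99543 + 480²) = 1/(99543 + 230400) = 1/329943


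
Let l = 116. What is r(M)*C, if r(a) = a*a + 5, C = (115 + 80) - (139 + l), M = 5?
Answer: -1800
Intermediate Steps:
C = -60 (C = (115 + 80) - (139 + 116) = 195 - 1*255 = 195 - 255 = -60)
r(a) = 5 + a² (r(a) = a² + 5 = 5 + a²)
r(M)*C = (5 + 5²)*(-60) = (5 + 25)*(-60) = 30*(-60) = -1800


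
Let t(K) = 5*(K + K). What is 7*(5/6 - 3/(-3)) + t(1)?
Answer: 137/6 ≈ 22.833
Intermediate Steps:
t(K) = 10*K (t(K) = 5*(2*K) = 10*K)
7*(5/6 - 3/(-3)) + t(1) = 7*(5/6 - 3/(-3)) + 10*1 = 7*(5*(⅙) - 3*(-⅓)) + 10 = 7*(⅚ + 1) + 10 = 7*(11/6) + 10 = 77/6 + 10 = 137/6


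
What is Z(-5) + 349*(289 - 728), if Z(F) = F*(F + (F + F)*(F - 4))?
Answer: -153636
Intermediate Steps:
Z(F) = F*(F + 2*F*(-4 + F)) (Z(F) = F*(F + (2*F)*(-4 + F)) = F*(F + 2*F*(-4 + F)))
Z(-5) + 349*(289 - 728) = (-5)**2*(-7 + 2*(-5)) + 349*(289 - 728) = 25*(-7 - 10) + 349*(-439) = 25*(-17) - 153211 = -425 - 153211 = -153636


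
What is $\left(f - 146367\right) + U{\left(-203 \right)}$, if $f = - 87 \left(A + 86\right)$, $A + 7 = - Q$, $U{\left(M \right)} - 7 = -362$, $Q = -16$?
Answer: $-154987$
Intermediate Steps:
$U{\left(M \right)} = -355$ ($U{\left(M \right)} = 7 - 362 = -355$)
$A = 9$ ($A = -7 - -16 = -7 + 16 = 9$)
$f = -8265$ ($f = - 87 \left(9 + 86\right) = \left(-87\right) 95 = -8265$)
$\left(f - 146367\right) + U{\left(-203 \right)} = \left(-8265 - 146367\right) - 355 = -154632 - 355 = -154987$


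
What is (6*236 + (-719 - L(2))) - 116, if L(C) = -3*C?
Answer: 587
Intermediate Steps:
(6*236 + (-719 - L(2))) - 116 = (6*236 + (-719 - (-3)*2)) - 116 = (1416 + (-719 - 1*(-6))) - 116 = (1416 + (-719 + 6)) - 116 = (1416 - 713) - 116 = 703 - 116 = 587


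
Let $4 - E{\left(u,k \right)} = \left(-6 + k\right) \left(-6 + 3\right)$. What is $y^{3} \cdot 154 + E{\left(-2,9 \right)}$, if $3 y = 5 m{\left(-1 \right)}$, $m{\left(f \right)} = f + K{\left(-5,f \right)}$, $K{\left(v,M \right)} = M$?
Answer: $- \frac{153649}{27} \approx -5690.7$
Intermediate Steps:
$E{\left(u,k \right)} = -14 + 3 k$ ($E{\left(u,k \right)} = 4 - \left(-6 + k\right) \left(-6 + 3\right) = 4 - \left(-6 + k\right) \left(-3\right) = 4 - \left(18 - 3 k\right) = 4 + \left(-18 + 3 k\right) = -14 + 3 k$)
$m{\left(f \right)} = 2 f$ ($m{\left(f \right)} = f + f = 2 f$)
$y = - \frac{10}{3}$ ($y = \frac{5 \cdot 2 \left(-1\right)}{3} = \frac{5 \left(-2\right)}{3} = \frac{1}{3} \left(-10\right) = - \frac{10}{3} \approx -3.3333$)
$y^{3} \cdot 154 + E{\left(-2,9 \right)} = \left(- \frac{10}{3}\right)^{3} \cdot 154 + \left(-14 + 3 \cdot 9\right) = \left(- \frac{1000}{27}\right) 154 + \left(-14 + 27\right) = - \frac{154000}{27} + 13 = - \frac{153649}{27}$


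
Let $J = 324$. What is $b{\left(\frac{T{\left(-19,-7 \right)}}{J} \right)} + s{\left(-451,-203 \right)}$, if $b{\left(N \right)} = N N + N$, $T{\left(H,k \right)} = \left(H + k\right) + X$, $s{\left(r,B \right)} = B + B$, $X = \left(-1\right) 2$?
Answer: $- \frac{2664284}{6561} \approx -406.08$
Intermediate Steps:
$X = -2$
$s{\left(r,B \right)} = 2 B$
$T{\left(H,k \right)} = -2 + H + k$ ($T{\left(H,k \right)} = \left(H + k\right) - 2 = -2 + H + k$)
$b{\left(N \right)} = N + N^{2}$ ($b{\left(N \right)} = N^{2} + N = N + N^{2}$)
$b{\left(\frac{T{\left(-19,-7 \right)}}{J} \right)} + s{\left(-451,-203 \right)} = \frac{-2 - 19 - 7}{324} \left(1 + \frac{-2 - 19 - 7}{324}\right) + 2 \left(-203\right) = \left(-28\right) \frac{1}{324} \left(1 - \frac{7}{81}\right) - 406 = - \frac{7 \left(1 - \frac{7}{81}\right)}{81} - 406 = \left(- \frac{7}{81}\right) \frac{74}{81} - 406 = - \frac{518}{6561} - 406 = - \frac{2664284}{6561}$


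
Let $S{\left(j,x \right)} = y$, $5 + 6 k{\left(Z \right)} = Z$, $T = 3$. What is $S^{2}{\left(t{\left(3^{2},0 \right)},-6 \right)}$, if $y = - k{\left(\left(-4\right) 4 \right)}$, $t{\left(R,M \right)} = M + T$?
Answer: $\frac{49}{4} \approx 12.25$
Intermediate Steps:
$k{\left(Z \right)} = - \frac{5}{6} + \frac{Z}{6}$
$t{\left(R,M \right)} = 3 + M$ ($t{\left(R,M \right)} = M + 3 = 3 + M$)
$y = \frac{7}{2}$ ($y = - (- \frac{5}{6} + \frac{\left(-4\right) 4}{6}) = - (- \frac{5}{6} + \frac{1}{6} \left(-16\right)) = - (- \frac{5}{6} - \frac{8}{3}) = \left(-1\right) \left(- \frac{7}{2}\right) = \frac{7}{2} \approx 3.5$)
$S{\left(j,x \right)} = \frac{7}{2}$
$S^{2}{\left(t{\left(3^{2},0 \right)},-6 \right)} = \left(\frac{7}{2}\right)^{2} = \frac{49}{4}$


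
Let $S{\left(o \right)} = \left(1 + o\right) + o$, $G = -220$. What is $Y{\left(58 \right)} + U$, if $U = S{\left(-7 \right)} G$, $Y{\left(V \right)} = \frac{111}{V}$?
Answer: $\frac{165991}{58} \approx 2861.9$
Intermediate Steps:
$S{\left(o \right)} = 1 + 2 o$
$U = 2860$ ($U = \left(1 + 2 \left(-7\right)\right) \left(-220\right) = \left(1 - 14\right) \left(-220\right) = \left(-13\right) \left(-220\right) = 2860$)
$Y{\left(58 \right)} + U = \frac{111}{58} + 2860 = \frac{165991}{58}$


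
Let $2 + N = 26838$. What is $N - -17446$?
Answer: $44282$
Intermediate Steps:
$N = 26836$ ($N = -2 + 26838 = 26836$)
$N - -17446 = 26836 - -17446 = 26836 + 17446 = 44282$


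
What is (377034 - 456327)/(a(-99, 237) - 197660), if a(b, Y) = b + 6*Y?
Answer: 79293/196337 ≈ 0.40386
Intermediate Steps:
(377034 - 456327)/(a(-99, 237) - 197660) = (377034 - 456327)/((-99 + 6*237) - 197660) = -79293/((-99 + 1422) - 197660) = -79293/(1323 - 197660) = -79293/(-196337) = -79293*(-1/196337) = 79293/196337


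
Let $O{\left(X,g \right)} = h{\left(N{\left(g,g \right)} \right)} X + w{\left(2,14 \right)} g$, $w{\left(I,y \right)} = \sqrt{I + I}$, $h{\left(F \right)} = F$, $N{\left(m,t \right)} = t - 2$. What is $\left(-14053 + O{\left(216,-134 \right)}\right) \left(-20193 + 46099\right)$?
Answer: $-1132014482$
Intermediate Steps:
$N{\left(m,t \right)} = -2 + t$
$w{\left(I,y \right)} = \sqrt{2} \sqrt{I}$ ($w{\left(I,y \right)} = \sqrt{2 I} = \sqrt{2} \sqrt{I}$)
$O{\left(X,g \right)} = 2 g + X \left(-2 + g\right)$ ($O{\left(X,g \right)} = \left(-2 + g\right) X + \sqrt{2} \sqrt{2} g = X \left(-2 + g\right) + 2 g = 2 g + X \left(-2 + g\right)$)
$\left(-14053 + O{\left(216,-134 \right)}\right) \left(-20193 + 46099\right) = \left(-14053 + \left(2 \left(-134\right) + 216 \left(-2 - 134\right)\right)\right) \left(-20193 + 46099\right) = \left(-14053 + \left(-268 + 216 \left(-136\right)\right)\right) 25906 = \left(-14053 - 29644\right) 25906 = \left(-43697\right) 25906 = -1132014482$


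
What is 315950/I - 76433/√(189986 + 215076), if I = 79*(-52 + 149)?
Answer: 315950/7663 - 10919*√405062/57866 ≈ -78.863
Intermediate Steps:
I = 7663 (I = 79*97 = 7663)
315950/I - 76433/√(189986 + 215076) = 315950/7663 - 76433/√(189986 + 215076) = 315950*(1/7663) - 76433*√405062/405062 = 315950/7663 - 10919*√405062/57866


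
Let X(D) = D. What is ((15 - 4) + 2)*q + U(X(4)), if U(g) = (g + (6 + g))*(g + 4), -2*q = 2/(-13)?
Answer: 113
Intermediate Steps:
q = 1/13 (q = -1/(-13) = -(-1)/13 = -1/2*(-2/13) = 1/13 ≈ 0.076923)
U(g) = (4 + g)*(6 + 2*g) (U(g) = (6 + 2*g)*(4 + g) = (4 + g)*(6 + 2*g))
((15 - 4) + 2)*q + U(X(4)) = ((15 - 4) + 2)*(1/13) + (24 + 2*4**2 + 14*4) = (11 + 2)*(1/13) + (24 + 2*16 + 56) = 13*(1/13) + (24 + 32 + 56) = 1 + 112 = 113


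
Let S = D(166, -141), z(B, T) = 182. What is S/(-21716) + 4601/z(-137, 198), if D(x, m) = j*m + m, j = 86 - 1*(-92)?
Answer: 52254407/1976156 ≈ 26.442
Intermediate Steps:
j = 178 (j = 86 + 92 = 178)
D(x, m) = 179*m (D(x, m) = 178*m + m = 179*m)
S = -25239 (S = 179*(-141) = -25239)
S/(-21716) + 4601/z(-137, 198) = -25239/(-21716) + 4601/182 = -25239*(-1/21716) + 4601*(1/182) = 25239/21716 + 4601/182 = 52254407/1976156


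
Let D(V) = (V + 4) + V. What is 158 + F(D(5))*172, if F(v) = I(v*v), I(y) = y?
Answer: 33870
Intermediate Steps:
D(V) = 4 + 2*V (D(V) = (4 + V) + V = 4 + 2*V)
F(v) = v² (F(v) = v*v = v²)
158 + F(D(5))*172 = 158 + (4 + 2*5)²*172 = 158 + (4 + 10)²*172 = 158 + 14²*172 = 158 + 196*172 = 158 + 33712 = 33870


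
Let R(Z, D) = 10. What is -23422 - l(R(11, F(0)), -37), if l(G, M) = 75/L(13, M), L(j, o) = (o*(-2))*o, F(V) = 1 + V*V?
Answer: -64129361/2738 ≈ -23422.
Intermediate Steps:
F(V) = 1 + V**2
L(j, o) = -2*o**2 (L(j, o) = (-2*o)*o = -2*o**2)
l(G, M) = -75/(2*M**2) (l(G, M) = 75/((-2*M**2)) = 75*(-1/(2*M**2)) = -75/(2*M**2))
-23422 - l(R(11, F(0)), -37) = -23422 - (-75)/(2*(-37)**2) = -23422 - (-75)/(2*1369) = -23422 - 1*(-75/2738) = -23422 + 75/2738 = -64129361/2738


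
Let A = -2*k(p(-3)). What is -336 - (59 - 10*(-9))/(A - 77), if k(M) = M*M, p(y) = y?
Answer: -31771/95 ≈ -334.43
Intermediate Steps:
k(M) = M²
A = -18 (A = -2*(-3)² = -2*9 = -18)
-336 - (59 - 10*(-9))/(A - 77) = -336 - (59 - 10*(-9))/(-18 - 77) = -336 - (59 + 90)/(-95) = -336 - 149*(-1)/95 = -336 - 1*(-149/95) = -336 + 149/95 = -31771/95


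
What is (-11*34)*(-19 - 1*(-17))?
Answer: 748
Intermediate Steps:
(-11*34)*(-19 - 1*(-17)) = -374*(-19 + 17) = -374*(-2) = 748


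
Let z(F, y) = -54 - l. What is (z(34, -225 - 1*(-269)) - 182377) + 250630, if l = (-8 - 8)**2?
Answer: 67943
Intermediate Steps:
l = 256 (l = (-16)**2 = 256)
z(F, y) = -310 (z(F, y) = -54 - 1*256 = -54 - 256 = -310)
(z(34, -225 - 1*(-269)) - 182377) + 250630 = (-310 - 182377) + 250630 = -182687 + 250630 = 67943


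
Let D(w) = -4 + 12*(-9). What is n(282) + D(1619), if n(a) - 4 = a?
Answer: 174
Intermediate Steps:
n(a) = 4 + a
D(w) = -112 (D(w) = -4 - 108 = -112)
n(282) + D(1619) = (4 + 282) - 112 = 286 - 112 = 174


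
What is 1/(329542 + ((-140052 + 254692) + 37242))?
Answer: 1/481424 ≈ 2.0772e-6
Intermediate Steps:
1/(329542 + ((-140052 + 254692) + 37242)) = 1/(329542 + (114640 + 37242)) = 1/(329542 + 151882) = 1/481424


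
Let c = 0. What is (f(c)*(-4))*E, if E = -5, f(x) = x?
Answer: 0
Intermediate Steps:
(f(c)*(-4))*E = (0*(-4))*(-5) = 0*(-5) = 0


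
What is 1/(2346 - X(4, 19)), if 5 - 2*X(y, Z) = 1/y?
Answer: 8/18749 ≈ 0.00042669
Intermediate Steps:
X(y, Z) = 5/2 - 1/(2*y)
1/(2346 - X(4, 19)) = 1/(2346 - (-1 + 5*4)/(2*4)) = 1/(2346 - (-1 + 20)/(2*4)) = 1/(2346 - 19/(2*4)) = 1/(2346 - 1*19/8) = 1/(2346 - 19/8) = 1/(18749/8) = 8/18749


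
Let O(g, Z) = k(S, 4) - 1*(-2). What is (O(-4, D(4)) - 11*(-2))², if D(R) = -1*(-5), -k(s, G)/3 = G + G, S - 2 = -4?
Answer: 0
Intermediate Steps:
S = -2 (S = 2 - 4 = -2)
k(s, G) = -6*G (k(s, G) = -3*(G + G) = -6*G)
D(R) = 5
O(g, Z) = -22 (O(g, Z) = -6*4 - 1*(-2) = -24 + 2 = -22)
(O(-4, D(4)) - 11*(-2))² = (-22 - 11*(-2))² = (-22 + 22)² = 0² = 0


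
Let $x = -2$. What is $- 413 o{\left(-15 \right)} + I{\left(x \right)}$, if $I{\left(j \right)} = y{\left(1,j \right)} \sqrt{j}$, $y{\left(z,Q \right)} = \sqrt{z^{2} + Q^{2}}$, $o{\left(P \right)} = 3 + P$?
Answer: $4956 + i \sqrt{10} \approx 4956.0 + 3.1623 i$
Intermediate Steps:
$y{\left(z,Q \right)} = \sqrt{Q^{2} + z^{2}}$
$I{\left(j \right)} = \sqrt{j} \sqrt{1 + j^{2}}$ ($I{\left(j \right)} = \sqrt{j^{2} + 1^{2}} \sqrt{j} = \sqrt{j^{2} + 1} \sqrt{j} = \sqrt{1 + j^{2}} \sqrt{j} = \sqrt{j} \sqrt{1 + j^{2}}$)
$- 413 o{\left(-15 \right)} + I{\left(x \right)} = - 413 \left(3 - 15\right) + \sqrt{-2} \sqrt{1 + \left(-2\right)^{2}} = \left(-413\right) \left(-12\right) + i \sqrt{2} \sqrt{1 + 4} = 4956 + i \sqrt{2} \sqrt{5} = 4956 + i \sqrt{10}$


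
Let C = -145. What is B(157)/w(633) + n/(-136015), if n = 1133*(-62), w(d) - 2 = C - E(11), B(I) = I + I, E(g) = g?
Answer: -1449583/952105 ≈ -1.5225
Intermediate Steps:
B(I) = 2*I
w(d) = -154 (w(d) = 2 + (-145 - 1*11) = 2 + (-145 - 11) = 2 - 156 = -154)
n = -70246
B(157)/w(633) + n/(-136015) = (2*157)/(-154) - 70246/(-136015) = 314*(-1/154) - 70246*(-1/136015) = -157/77 + 6386/12365 = -1449583/952105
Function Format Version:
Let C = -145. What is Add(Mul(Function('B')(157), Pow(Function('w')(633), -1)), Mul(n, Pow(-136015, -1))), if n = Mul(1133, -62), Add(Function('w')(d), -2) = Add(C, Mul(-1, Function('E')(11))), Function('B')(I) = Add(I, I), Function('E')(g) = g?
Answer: Rational(-1449583, 952105) ≈ -1.5225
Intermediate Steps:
Function('B')(I) = Mul(2, I)
Function('w')(d) = -154 (Function('w')(d) = Add(2, Add(-145, Mul(-1, 11))) = Add(2, Add(-145, -11)) = Add(2, -156) = -154)
n = -70246
Add(Mul(Function('B')(157), Pow(Function('w')(633), -1)), Mul(n, Pow(-136015, -1))) = Add(Mul(Mul(2, 157), Pow(-154, -1)), Mul(-70246, Pow(-136015, -1))) = Add(Mul(314, Rational(-1, 154)), Mul(-70246, Rational(-1, 136015))) = Add(Rational(-157, 77), Rational(6386, 12365)) = Rational(-1449583, 952105)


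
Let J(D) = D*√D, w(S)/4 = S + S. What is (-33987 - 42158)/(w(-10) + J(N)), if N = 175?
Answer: 76145/(80 - 875*√7) ≈ -34.069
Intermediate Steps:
w(S) = 8*S (w(S) = 4*(S + S) = 4*(2*S) = 8*S)
J(D) = D^(3/2)
(-33987 - 42158)/(w(-10) + J(N)) = (-33987 - 42158)/(8*(-10) + 175^(3/2)) = -76145/(-80 + 875*√7)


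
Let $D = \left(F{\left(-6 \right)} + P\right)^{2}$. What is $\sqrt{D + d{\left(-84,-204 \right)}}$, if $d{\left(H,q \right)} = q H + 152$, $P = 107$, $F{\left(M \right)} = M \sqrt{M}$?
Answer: $\sqrt{28521 - 1284 i \sqrt{6}} \approx 169.14 - 9.2976 i$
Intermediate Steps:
$F{\left(M \right)} = M^{\frac{3}{2}}$
$d{\left(H,q \right)} = 152 + H q$ ($d{\left(H,q \right)} = H q + 152 = 152 + H q$)
$D = \left(107 - 6 i \sqrt{6}\right)^{2}$ ($D = \left(\left(-6\right)^{\frac{3}{2}} + 107\right)^{2} = \left(- 6 i \sqrt{6} + 107\right)^{2} = \left(107 - 6 i \sqrt{6}\right)^{2} \approx 11233.0 - 3145.1 i$)
$\sqrt{D + d{\left(-84,-204 \right)}} = \sqrt{\left(11233 - 1284 i \sqrt{6}\right) + \left(152 - -17136\right)} = \sqrt{\left(11233 - 1284 i \sqrt{6}\right) + \left(152 + 17136\right)} = \sqrt{\left(11233 - 1284 i \sqrt{6}\right) + 17288} = \sqrt{28521 - 1284 i \sqrt{6}}$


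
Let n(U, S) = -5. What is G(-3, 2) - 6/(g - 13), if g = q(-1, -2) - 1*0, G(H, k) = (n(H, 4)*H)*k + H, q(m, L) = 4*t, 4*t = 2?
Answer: 303/11 ≈ 27.545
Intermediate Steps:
t = 1/2 (t = (1/4)*2 = 1/2 ≈ 0.50000)
q(m, L) = 2 (q(m, L) = 4*(1/2) = 2)
G(H, k) = H - 5*H*k (G(H, k) = (-5*H)*k + H = -5*H*k + H = H - 5*H*k)
g = 2 (g = 2 - 1*0 = 2 + 0 = 2)
G(-3, 2) - 6/(g - 13) = -3*(1 - 5*2) - 6/(2 - 13) = -3*(1 - 10) - 6/(-11) = -3*(-9) - 6*(-1/11) = 27 + 6/11 = 303/11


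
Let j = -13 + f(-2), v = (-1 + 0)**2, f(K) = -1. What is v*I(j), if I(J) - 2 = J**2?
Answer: 198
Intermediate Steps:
v = 1 (v = (-1)**2 = 1)
j = -14 (j = -13 - 1 = -14)
I(J) = 2 + J**2
v*I(j) = 1*(2 + (-14)**2) = 1*(2 + 196) = 1*198 = 198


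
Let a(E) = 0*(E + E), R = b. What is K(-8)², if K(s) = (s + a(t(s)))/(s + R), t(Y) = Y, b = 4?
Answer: 4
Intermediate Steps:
R = 4
a(E) = 0 (a(E) = 0*(2*E) = 0)
K(s) = s/(4 + s) (K(s) = (s + 0)/(s + 4) = s/(4 + s))
K(-8)² = (-8/(4 - 8))² = (-8/(-4))² = (-8*(-¼))² = 2² = 4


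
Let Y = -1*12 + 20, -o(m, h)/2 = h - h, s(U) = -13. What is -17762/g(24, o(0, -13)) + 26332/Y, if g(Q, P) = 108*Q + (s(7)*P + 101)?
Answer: 17692495/5386 ≈ 3284.9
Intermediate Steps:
o(m, h) = 0 (o(m, h) = -2*(h - h) = -2*0 = 0)
Y = 8 (Y = -12 + 20 = 8)
g(Q, P) = 101 - 13*P + 108*Q (g(Q, P) = 108*Q + (-13*P + 101) = 108*Q + (101 - 13*P) = 101 - 13*P + 108*Q)
-17762/g(24, o(0, -13)) + 26332/Y = -17762/(101 - 13*0 + 108*24) + 26332/8 = -17762/(101 + 0 + 2592) + 26332*(⅛) = -17762/2693 + 6583/2 = 17692495/5386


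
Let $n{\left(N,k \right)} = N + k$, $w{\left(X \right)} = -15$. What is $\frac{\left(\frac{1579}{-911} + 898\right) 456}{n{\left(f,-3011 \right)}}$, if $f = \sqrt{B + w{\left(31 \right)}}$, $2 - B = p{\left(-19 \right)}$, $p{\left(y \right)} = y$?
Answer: $- \frac{1121066190984}{8259230765} - \frac{372323544 \sqrt{6}}{8259230765} \approx -135.85$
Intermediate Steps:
$B = 21$ ($B = 2 - -19 = 2 + 19 = 21$)
$f = \sqrt{6}$ ($f = \sqrt{21 - 15} = \sqrt{6} \approx 2.4495$)
$\frac{\left(\frac{1579}{-911} + 898\right) 456}{n{\left(f,-3011 \right)}} = \frac{\left(\frac{1579}{-911} + 898\right) 456}{\sqrt{6} - 3011} = \frac{\left(1579 \left(- \frac{1}{911}\right) + 898\right) 456}{-3011 + \sqrt{6}} = \frac{\left(- \frac{1579}{911} + 898\right) 456}{-3011 + \sqrt{6}} = \frac{\frac{816499}{911} \cdot 456}{-3011 + \sqrt{6}} = \frac{372323544}{911 \left(-3011 + \sqrt{6}\right)}$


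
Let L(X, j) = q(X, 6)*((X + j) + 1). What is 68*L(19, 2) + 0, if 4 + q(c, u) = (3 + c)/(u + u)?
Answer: -9724/3 ≈ -3241.3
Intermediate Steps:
q(c, u) = -4 + (3 + c)/(2*u) (q(c, u) = -4 + (3 + c)/(u + u) = -4 + (3 + c)/((2*u)) = -4 + (3 + c)*(1/(2*u)) = -4 + (3 + c)/(2*u))
L(X, j) = (-15/4 + X/12)*(1 + X + j) (L(X, j) = ((½)*(3 + X - 8*6)/6)*((X + j) + 1) = ((½)*(⅙)*(3 + X - 48))*(1 + X + j) = ((½)*(⅙)*(-45 + X))*(1 + X + j) = (-15/4 + X/12)*(1 + X + j))
68*L(19, 2) + 0 = 68*((-45 + 19)*(1 + 19 + 2)/12) + 0 = 68*((1/12)*(-26)*22) + 0 = 68*(-143/3) + 0 = -9724/3 + 0 = -9724/3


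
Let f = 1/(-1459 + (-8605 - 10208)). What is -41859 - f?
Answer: -848565647/20272 ≈ -41859.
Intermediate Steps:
f = -1/20272 (f = 1/(-1459 - 18813) = 1/(-20272) = -1/20272 ≈ -4.9329e-5)
-41859 - f = -41859 - 1*(-1/20272) = -41859 + 1/20272 = -848565647/20272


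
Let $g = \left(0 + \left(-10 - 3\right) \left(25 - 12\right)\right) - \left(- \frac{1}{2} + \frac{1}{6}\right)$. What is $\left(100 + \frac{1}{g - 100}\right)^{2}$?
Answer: $\frac{6495876409}{649636} \approx 9999.3$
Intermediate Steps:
$g = - \frac{506}{3}$ ($g = \left(0 - 169\right) - - \frac{1}{3} = \left(0 - 169\right) + \left(- \frac{1}{6} + \frac{1}{2}\right) = -169 + \frac{1}{3} = - \frac{506}{3} \approx -168.67$)
$\left(100 + \frac{1}{g - 100}\right)^{2} = \left(100 + \frac{1}{- \frac{506}{3} - 100}\right)^{2} = \left(100 + \frac{1}{- \frac{806}{3}}\right)^{2} = \left(100 - \frac{3}{806}\right)^{2} = \left(\frac{80597}{806}\right)^{2} = \frac{6495876409}{649636}$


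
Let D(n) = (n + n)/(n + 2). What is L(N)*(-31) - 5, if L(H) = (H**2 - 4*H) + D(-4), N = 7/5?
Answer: -404/25 ≈ -16.160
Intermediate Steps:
N = 7/5 (N = 7*(1/5) = 7/5 ≈ 1.4000)
D(n) = 2*n/(2 + n) (D(n) = (2*n)/(2 + n) = 2*n/(2 + n))
L(H) = 4 + H**2 - 4*H (L(H) = (H**2 - 4*H) + 2*(-4)/(2 - 4) = (H**2 - 4*H) + 2*(-4)/(-2) = (H**2 - 4*H) + 2*(-4)*(-1/2) = (H**2 - 4*H) + 4 = 4 + H**2 - 4*H)
L(N)*(-31) - 5 = (4 + (7/5)**2 - 4*7/5)*(-31) - 5 = (4 + 49/25 - 28/5)*(-31) - 5 = (9/25)*(-31) - 5 = -279/25 - 5 = -404/25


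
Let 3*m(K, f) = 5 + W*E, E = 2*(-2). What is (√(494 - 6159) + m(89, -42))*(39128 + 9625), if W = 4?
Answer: -178761 + 48753*I*√5665 ≈ -1.7876e+5 + 3.6695e+6*I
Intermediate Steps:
E = -4
m(K, f) = -11/3 (m(K, f) = (5 + 4*(-4))/3 = (5 - 16)/3 = (⅓)*(-11) = -11/3)
(√(494 - 6159) + m(89, -42))*(39128 + 9625) = (√(494 - 6159) - 11/3)*(39128 + 9625) = (√(-5665) - 11/3)*48753 = (I*√5665 - 11/3)*48753 = (-11/3 + I*√5665)*48753 = -178761 + 48753*I*√5665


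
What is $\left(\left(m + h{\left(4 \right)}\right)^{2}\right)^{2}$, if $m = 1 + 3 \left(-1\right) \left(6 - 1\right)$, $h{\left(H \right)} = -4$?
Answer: $104976$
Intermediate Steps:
$m = -14$ ($m = 1 - 3 \left(6 - 1\right) = 1 - 15 = -14$)
$\left(\left(m + h{\left(4 \right)}\right)^{2}\right)^{2} = \left(\left(-14 - 4\right)^{2}\right)^{2} = \left(\left(-18\right)^{2}\right)^{2} = 324^{2} = 104976$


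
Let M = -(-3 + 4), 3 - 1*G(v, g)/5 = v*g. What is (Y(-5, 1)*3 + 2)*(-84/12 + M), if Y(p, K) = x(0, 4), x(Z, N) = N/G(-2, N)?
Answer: -976/55 ≈ -17.745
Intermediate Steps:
G(v, g) = 15 - 5*g*v (G(v, g) = 15 - 5*v*g = 15 - 5*g*v)
x(Z, N) = N/(15 + 10*N) (x(Z, N) = N/(15 - 5*N*(-2)) = N/(15 + 10*N))
Y(p, K) = 4/55 (Y(p, K) = (⅕)*4/(3 + 2*4) = (⅕)*4/(3 + 8) = (⅕)*4/11 = (⅕)*4*(1/11) = 4/55)
M = -1 (M = -1*1 = -1)
(Y(-5, 1)*3 + 2)*(-84/12 + M) = ((4/55)*3 + 2)*(-84/12 - 1) = (12/55 + 2)*(-84*1/12 - 1) = 122*(-7 - 1)/55 = (122/55)*(-8) = -976/55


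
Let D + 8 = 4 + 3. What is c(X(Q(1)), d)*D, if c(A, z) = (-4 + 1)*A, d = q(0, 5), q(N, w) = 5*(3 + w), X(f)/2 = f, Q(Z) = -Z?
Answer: -6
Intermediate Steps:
X(f) = 2*f
q(N, w) = 15 + 5*w
d = 40 (d = 15 + 5*5 = 15 + 25 = 40)
D = -1 (D = -8 + (4 + 3) = -8 + 7 = -1)
c(A, z) = -3*A
c(X(Q(1)), d)*D = -6*(-1*1)*(-1) = -6*(-1)*(-1) = -3*(-2)*(-1) = 6*(-1) = -6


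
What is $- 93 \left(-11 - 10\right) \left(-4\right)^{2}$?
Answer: $31248$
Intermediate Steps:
$- 93 \left(-11 - 10\right) \left(-4\right)^{2} = - 93 \left(\left(-21\right) 16\right) = \left(-93\right) \left(-336\right) = 31248$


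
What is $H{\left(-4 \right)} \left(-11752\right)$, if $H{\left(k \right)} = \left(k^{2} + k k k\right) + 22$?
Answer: $305552$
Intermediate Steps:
$H{\left(k \right)} = 22 + k^{2} + k^{3}$ ($H{\left(k \right)} = \left(k^{2} + k^{2} k\right) + 22 = \left(k^{2} + k^{3}\right) + 22 = 22 + k^{2} + k^{3}$)
$H{\left(-4 \right)} \left(-11752\right) = \left(22 + \left(-4\right)^{2} + \left(-4\right)^{3}\right) \left(-11752\right) = \left(22 + 16 - 64\right) \left(-11752\right) = \left(-26\right) \left(-11752\right) = 305552$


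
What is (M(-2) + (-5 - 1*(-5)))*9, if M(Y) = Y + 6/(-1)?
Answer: -72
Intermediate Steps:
M(Y) = -6 + Y (M(Y) = Y + 6*(-1) = Y - 6 = -6 + Y)
(M(-2) + (-5 - 1*(-5)))*9 = ((-6 - 2) + (-5 - 1*(-5)))*9 = (-8 + (-5 + 5))*9 = (-8 + 0)*9 = -8*9 = -72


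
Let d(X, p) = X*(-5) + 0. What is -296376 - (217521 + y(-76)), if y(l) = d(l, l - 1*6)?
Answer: -514277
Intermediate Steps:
d(X, p) = -5*X (d(X, p) = -5*X + 0 = -5*X)
y(l) = -5*l
-296376 - (217521 + y(-76)) = -296376 - (217521 - 5*(-76)) = -296376 - (217521 + 380) = -296376 - 1*217901 = -296376 - 217901 = -514277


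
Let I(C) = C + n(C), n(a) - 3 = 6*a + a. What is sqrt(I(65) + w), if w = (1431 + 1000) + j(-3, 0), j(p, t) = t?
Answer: sqrt(2954) ≈ 54.351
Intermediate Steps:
n(a) = 3 + 7*a (n(a) = 3 + (6*a + a) = 3 + 7*a)
w = 2431 (w = (1431 + 1000) + 0 = 2431 + 0 = 2431)
I(C) = 3 + 8*C (I(C) = C + (3 + 7*C) = 3 + 8*C)
sqrt(I(65) + w) = sqrt((3 + 8*65) + 2431) = sqrt((3 + 520) + 2431) = sqrt(523 + 2431) = sqrt(2954)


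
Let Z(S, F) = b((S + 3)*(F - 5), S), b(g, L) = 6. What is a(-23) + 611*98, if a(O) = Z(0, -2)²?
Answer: 59914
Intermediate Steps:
Z(S, F) = 6
a(O) = 36 (a(O) = 6² = 36)
a(-23) + 611*98 = 36 + 611*98 = 36 + 59878 = 59914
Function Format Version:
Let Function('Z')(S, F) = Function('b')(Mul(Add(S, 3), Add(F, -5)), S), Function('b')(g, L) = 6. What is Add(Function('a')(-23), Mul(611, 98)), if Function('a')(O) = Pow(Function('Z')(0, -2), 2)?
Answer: 59914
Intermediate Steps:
Function('Z')(S, F) = 6
Function('a')(O) = 36 (Function('a')(O) = Pow(6, 2) = 36)
Add(Function('a')(-23), Mul(611, 98)) = Add(36, Mul(611, 98)) = Add(36, 59878) = 59914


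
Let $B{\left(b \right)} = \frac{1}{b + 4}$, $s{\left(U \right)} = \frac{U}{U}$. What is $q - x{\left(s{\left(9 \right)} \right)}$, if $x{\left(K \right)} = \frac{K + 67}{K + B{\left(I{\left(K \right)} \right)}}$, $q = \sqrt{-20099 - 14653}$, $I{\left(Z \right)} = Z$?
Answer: $- \frac{170}{3} + 8 i \sqrt{543} \approx -56.667 + 186.42 i$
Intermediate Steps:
$s{\left(U \right)} = 1$
$B{\left(b \right)} = \frac{1}{4 + b}$
$q = 8 i \sqrt{543}$ ($q = \sqrt{-34752} = 8 i \sqrt{543} \approx 186.42 i$)
$x{\left(K \right)} = \frac{67 + K}{K + \frac{1}{4 + K}}$ ($x{\left(K \right)} = \frac{K + 67}{K + \frac{1}{4 + K}} = \frac{67 + K}{K + \frac{1}{4 + K}}$)
$q - x{\left(s{\left(9 \right)} \right)} = 8 i \sqrt{543} - \frac{\left(4 + 1\right) \left(67 + 1\right)}{1 + 1 \left(4 + 1\right)} = 8 i \sqrt{543} - \frac{1}{1 + 1 \cdot 5} \cdot 5 \cdot 68 = 8 i \sqrt{543} - \frac{1}{1 + 5} \cdot 5 \cdot 68 = 8 i \sqrt{543} - \frac{1}{6} \cdot 5 \cdot 68 = 8 i \sqrt{543} - \frac{170}{3} = - \frac{170}{3} + 8 i \sqrt{543}$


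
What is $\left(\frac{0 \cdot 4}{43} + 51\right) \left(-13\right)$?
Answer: $-663$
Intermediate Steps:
$\left(\frac{0 \cdot 4}{43} + 51\right) \left(-13\right) = \left(0 \cdot \frac{1}{43} + 51\right) \left(-13\right) = \left(0 + 51\right) \left(-13\right) = 51 \left(-13\right) = -663$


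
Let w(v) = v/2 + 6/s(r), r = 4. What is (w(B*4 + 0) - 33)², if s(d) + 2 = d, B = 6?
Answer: 324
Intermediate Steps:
s(d) = -2 + d
w(v) = 3 + v/2 (w(v) = v/2 + 6/(-2 + 4) = v*(½) + 6/2 = v/2 + 6*(½) = v/2 + 3 = 3 + v/2)
(w(B*4 + 0) - 33)² = ((3 + (6*4 + 0)/2) - 33)² = ((3 + (24 + 0)/2) - 33)² = ((3 + (½)*24) - 33)² = ((3 + 12) - 33)² = (15 - 33)² = (-18)² = 324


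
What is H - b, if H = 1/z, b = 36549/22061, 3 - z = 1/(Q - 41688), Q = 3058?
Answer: -3383483729/2556671351 ≈ -1.3234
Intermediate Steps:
z = 115891/38630 (z = 3 - 1/(3058 - 41688) = 3 - 1/(-38630) = 3 - 1*(-1/38630) = 3 + 1/38630 = 115891/38630 ≈ 3.0000)
b = 36549/22061 (b = 36549*(1/22061) = 36549/22061 ≈ 1.6567)
H = 38630/115891 (H = 1/(115891/38630) = 38630/115891 ≈ 0.33333)
H - b = 38630/115891 - 1*36549/22061 = 38630/115891 - 36549/22061 = -3383483729/2556671351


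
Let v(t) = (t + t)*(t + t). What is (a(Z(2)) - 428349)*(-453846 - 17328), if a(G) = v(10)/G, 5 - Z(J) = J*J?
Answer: 201638442126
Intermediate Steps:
Z(J) = 5 - J² (Z(J) = 5 - J*J = 5 - J²)
v(t) = 4*t² (v(t) = (2*t)*(2*t) = 4*t²)
a(G) = 400/G (a(G) = (4*10²)/G = (4*100)/G = 400/G)
(a(Z(2)) - 428349)*(-453846 - 17328) = (400/(5 - 1*2²) - 428349)*(-453846 - 17328) = (400/(5 - 1*4) - 428349)*(-471174) = (400/(5 - 4) - 428349)*(-471174) = (400/1 - 428349)*(-471174) = (400*1 - 428349)*(-471174) = (400 - 428349)*(-471174) = -427949*(-471174) = 201638442126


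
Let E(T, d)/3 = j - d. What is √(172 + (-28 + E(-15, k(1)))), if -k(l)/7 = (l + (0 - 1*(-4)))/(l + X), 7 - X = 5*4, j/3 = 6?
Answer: √757/2 ≈ 13.757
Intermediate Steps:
j = 18 (j = 3*6 = 18)
X = -13 (X = 7 - 5*4 = 7 - 1*20 = 7 - 20 = -13)
k(l) = -7*(4 + l)/(-13 + l) (k(l) = -7*(l + (0 - 1*(-4)))/(l - 13) = -7*(l + (0 + 4))/(-13 + l) = -7*(l + 4)/(-13 + l) = -7*(4 + l)/(-13 + l))
E(T, d) = 54 - 3*d (E(T, d) = 3*(18 - d) = 54 - 3*d)
√(172 + (-28 + E(-15, k(1)))) = √(172 + (-28 + (54 - 21*(-4 - 1*1)/(-13 + 1)))) = √(172 + (-28 + (54 - 21*(-4 - 1)/(-12)))) = √(172 + (-28 + (54 - 21*(-1)*(-5)/12))) = √(172 + (-28 + (54 - 3*35/12))) = √(172 + (-28 + (54 - 35/4))) = √(172 + (-28 + 181/4)) = √(172 + 69/4) = √(757/4) = √757/2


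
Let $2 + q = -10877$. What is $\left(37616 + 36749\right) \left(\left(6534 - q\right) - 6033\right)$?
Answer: $846273700$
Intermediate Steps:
$q = -10879$ ($q = -2 - 10877 = -10879$)
$\left(37616 + 36749\right) \left(\left(6534 - q\right) - 6033\right) = \left(37616 + 36749\right) \left(\left(6534 - -10879\right) - 6033\right) = 74365 \left(\left(6534 + 10879\right) - 6033\right) = 74365 \left(17413 - 6033\right) = 74365 \cdot 11380 = 846273700$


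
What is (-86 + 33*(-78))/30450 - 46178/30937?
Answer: -21263036/13457595 ≈ -1.5800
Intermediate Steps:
(-86 + 33*(-78))/30450 - 46178/30937 = (-86 - 2574)*(1/30450) - 46178*1/30937 = -2660*1/30450 - 46178/30937 = -38/435 - 46178/30937 = -21263036/13457595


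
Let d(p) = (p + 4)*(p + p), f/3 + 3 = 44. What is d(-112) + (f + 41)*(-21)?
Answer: 20748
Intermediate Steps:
f = 123 (f = -9 + 3*44 = -9 + 132 = 123)
d(p) = 2*p*(4 + p) (d(p) = (4 + p)*(2*p) = 2*p*(4 + p))
d(-112) + (f + 41)*(-21) = 2*(-112)*(4 - 112) + (123 + 41)*(-21) = 2*(-112)*(-108) + 164*(-21) = 24192 - 3444 = 20748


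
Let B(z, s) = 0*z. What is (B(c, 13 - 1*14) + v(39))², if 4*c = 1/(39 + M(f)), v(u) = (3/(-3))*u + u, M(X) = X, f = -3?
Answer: 0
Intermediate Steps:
v(u) = 0 (v(u) = (3*(-⅓))*u + u = -u + u = 0)
c = 1/144 (c = 1/(4*(39 - 3)) = (¼)/36 = (¼)*(1/36) = 1/144 ≈ 0.0069444)
B(z, s) = 0
(B(c, 13 - 1*14) + v(39))² = (0 + 0)² = 0² = 0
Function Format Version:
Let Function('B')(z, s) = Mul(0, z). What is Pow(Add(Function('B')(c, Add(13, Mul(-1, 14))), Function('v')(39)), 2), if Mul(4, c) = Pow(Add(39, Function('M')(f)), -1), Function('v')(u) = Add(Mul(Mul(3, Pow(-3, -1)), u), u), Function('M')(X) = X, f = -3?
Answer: 0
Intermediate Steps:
Function('v')(u) = 0 (Function('v')(u) = Add(Mul(Mul(3, Rational(-1, 3)), u), u) = Add(Mul(-1, u), u) = 0)
c = Rational(1, 144) (c = Mul(Rational(1, 4), Pow(Add(39, -3), -1)) = Mul(Rational(1, 4), Pow(36, -1)) = Mul(Rational(1, 4), Rational(1, 36)) = Rational(1, 144) ≈ 0.0069444)
Function('B')(z, s) = 0
Pow(Add(Function('B')(c, Add(13, Mul(-1, 14))), Function('v')(39)), 2) = Pow(Add(0, 0), 2) = Pow(0, 2) = 0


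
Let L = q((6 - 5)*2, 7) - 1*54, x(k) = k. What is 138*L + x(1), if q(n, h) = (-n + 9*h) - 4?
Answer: 415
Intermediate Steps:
q(n, h) = -4 - n + 9*h
L = 3 (L = (-4 - (6 - 5)*2 + 9*7) - 1*54 = (-4 - 2 + 63) - 54 = 57 - 54 = 3)
138*L + x(1) = 138*3 + 1 = 414 + 1 = 415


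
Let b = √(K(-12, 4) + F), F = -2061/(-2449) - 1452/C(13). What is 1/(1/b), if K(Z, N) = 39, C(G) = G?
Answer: 6*I*√2022986654/31837 ≈ 8.4765*I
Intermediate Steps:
F = -3529155/31837 (F = -2061/(-2449) - 1452/13 = -2061*(-1/2449) - 1452*1/13 = 2061/2449 - 1452/13 = -3529155/31837 ≈ -110.85)
b = 6*I*√2022986654/31837 (b = √(39 - 3529155/31837) = √(-2287512/31837) = 6*I*√2022986654/31837 ≈ 8.4765*I)
1/(1/b) = 1/(1/(6*I*√2022986654/31837)) = 1/(-I*√2022986654/381252) = 6*I*√2022986654/31837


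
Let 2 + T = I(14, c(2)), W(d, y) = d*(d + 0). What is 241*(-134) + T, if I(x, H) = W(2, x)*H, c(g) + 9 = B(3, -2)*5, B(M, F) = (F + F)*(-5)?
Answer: -31932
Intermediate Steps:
B(M, F) = -10*F (B(M, F) = (2*F)*(-5) = -10*F)
W(d, y) = d² (W(d, y) = d*d = d²)
c(g) = 91 (c(g) = -9 - 10*(-2)*5 = -9 + 20*5 = -9 + 100 = 91)
I(x, H) = 4*H (I(x, H) = 2²*H = 4*H)
T = 362 (T = -2 + 4*91 = -2 + 364 = 362)
241*(-134) + T = 241*(-134) + 362 = -32294 + 362 = -31932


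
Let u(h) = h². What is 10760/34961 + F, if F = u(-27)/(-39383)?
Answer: 398274511/1376869063 ≈ 0.28926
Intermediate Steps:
F = -729/39383 (F = (-27)²/(-39383) = 729*(-1/39383) = -729/39383 ≈ -0.018511)
10760/34961 + F = 10760/34961 - 729/39383 = 398274511/1376869063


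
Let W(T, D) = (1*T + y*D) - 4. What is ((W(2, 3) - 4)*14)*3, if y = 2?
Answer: 0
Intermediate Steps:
W(T, D) = -4 + T + 2*D (W(T, D) = (1*T + 2*D) - 4 = (T + 2*D) - 4 = -4 + T + 2*D)
((W(2, 3) - 4)*14)*3 = (((-4 + 2 + 2*3) - 4)*14)*3 = (((-4 + 2 + 6) - 4)*14)*3 = ((4 - 4)*14)*3 = (0*14)*3 = 0*3 = 0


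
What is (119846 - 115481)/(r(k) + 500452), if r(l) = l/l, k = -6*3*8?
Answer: 4365/500453 ≈ 0.0087221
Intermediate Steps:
k = -144 (k = -3*6*8 = -18*8 = -144)
r(l) = 1
(119846 - 115481)/(r(k) + 500452) = (119846 - 115481)/(1 + 500452) = 4365/500453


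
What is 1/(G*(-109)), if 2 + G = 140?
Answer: -1/15042 ≈ -6.6480e-5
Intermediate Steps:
G = 138 (G = -2 + 140 = 138)
1/(G*(-109)) = 1/(138*(-109)) = 1/(-15042) = -1/15042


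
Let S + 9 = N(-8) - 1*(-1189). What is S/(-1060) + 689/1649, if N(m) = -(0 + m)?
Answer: -307168/436985 ≈ -0.70293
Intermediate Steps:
N(m) = -m
S = 1188 (S = -9 + (-1*(-8) - 1*(-1189)) = -9 + (8 + 1189) = -9 + 1197 = 1188)
S/(-1060) + 689/1649 = 1188/(-1060) + 689/1649 = 1188*(-1/1060) + 689*(1/1649) = -297/265 + 689/1649 = -307168/436985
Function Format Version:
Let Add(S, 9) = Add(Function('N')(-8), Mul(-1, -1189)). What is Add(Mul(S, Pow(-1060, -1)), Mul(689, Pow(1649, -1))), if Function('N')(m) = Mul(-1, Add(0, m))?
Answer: Rational(-307168, 436985) ≈ -0.70293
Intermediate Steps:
Function('N')(m) = Mul(-1, m)
S = 1188 (S = Add(-9, Add(Mul(-1, -8), Mul(-1, -1189))) = Add(-9, Add(8, 1189)) = Add(-9, 1197) = 1188)
Add(Mul(S, Pow(-1060, -1)), Mul(689, Pow(1649, -1))) = Add(Mul(1188, Pow(-1060, -1)), Mul(689, Pow(1649, -1))) = Add(Mul(1188, Rational(-1, 1060)), Mul(689, Rational(1, 1649))) = Add(Rational(-297, 265), Rational(689, 1649)) = Rational(-307168, 436985)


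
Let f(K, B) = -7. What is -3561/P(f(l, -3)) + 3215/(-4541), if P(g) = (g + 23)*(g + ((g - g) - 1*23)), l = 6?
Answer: 4875767/726560 ≈ 6.7108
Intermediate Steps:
P(g) = (-23 + g)*(23 + g) (P(g) = (23 + g)*(g + (0 - 23)) = (23 + g)*(g - 23) = (23 + g)*(-23 + g) = (-23 + g)*(23 + g))
-3561/P(f(l, -3)) + 3215/(-4541) = -3561/(-529 + (-7)²) + 3215/(-4541) = -3561/(-529 + 49) + 3215*(-1/4541) = -3561/(-480) - 3215/4541 = -3561*(-1/480) - 3215/4541 = 1187/160 - 3215/4541 = 4875767/726560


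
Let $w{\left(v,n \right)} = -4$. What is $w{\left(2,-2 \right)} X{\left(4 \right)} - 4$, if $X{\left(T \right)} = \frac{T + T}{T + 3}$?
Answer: $- \frac{60}{7} \approx -8.5714$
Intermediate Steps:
$X{\left(T \right)} = \frac{2 T}{3 + T}$
$w{\left(2,-2 \right)} X{\left(4 \right)} - 4 = - 4 \cdot 2 \cdot 4 \frac{1}{3 + 4} - 4 = - 4 \cdot 2 \cdot 4 \cdot \frac{1}{7} - 4 = \left(-4\right) \frac{8}{7} - 4 = - \frac{32}{7} - 4 = - \frac{60}{7}$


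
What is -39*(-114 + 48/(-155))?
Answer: 691002/155 ≈ 4458.1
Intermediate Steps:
-39*(-114 + 48/(-155)) = -39*(-114 + 48*(-1/155)) = -39*(-114 - 48/155) = -39*(-17718/155) = 691002/155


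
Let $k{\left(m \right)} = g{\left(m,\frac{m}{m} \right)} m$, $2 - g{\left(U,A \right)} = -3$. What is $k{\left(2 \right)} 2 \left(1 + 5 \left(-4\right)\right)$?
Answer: $-380$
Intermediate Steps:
$g{\left(U,A \right)} = 5$ ($g{\left(U,A \right)} = 2 - -3 = 2 + 3 = 5$)
$k{\left(m \right)} = 5 m$
$k{\left(2 \right)} 2 \left(1 + 5 \left(-4\right)\right) = 5 \cdot 2 \cdot 2 \left(1 + 5 \left(-4\right)\right) = 10 \cdot 2 \left(1 - 20\right) = 20 \left(-19\right) = -380$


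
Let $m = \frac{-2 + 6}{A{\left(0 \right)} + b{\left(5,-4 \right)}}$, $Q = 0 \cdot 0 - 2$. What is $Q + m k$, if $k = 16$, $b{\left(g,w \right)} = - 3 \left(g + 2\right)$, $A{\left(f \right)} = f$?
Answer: $- \frac{106}{21} \approx -5.0476$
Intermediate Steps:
$b{\left(g,w \right)} = -6 - 3 g$ ($b{\left(g,w \right)} = - 3 \left(2 + g\right) = -6 - 3 g$)
$Q = -2$ ($Q = 0 - 2 = -2$)
$m = - \frac{4}{21}$ ($m = \frac{-2 + 6}{0 - 21} = \frac{4}{0 - 21} = \frac{4}{-21} = 4 \left(- \frac{1}{21}\right) = - \frac{4}{21} \approx -0.19048$)
$Q + m k = -2 - \frac{64}{21} = - \frac{106}{21}$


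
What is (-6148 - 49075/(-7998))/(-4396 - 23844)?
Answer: 49122629/225863520 ≈ 0.21749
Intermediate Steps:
(-6148 - 49075/(-7998))/(-4396 - 23844) = (-6148 - 49075*(-1/7998))/(-28240) = (-6148 + 49075/7998)*(-1/28240) = -49122629/7998*(-1/28240) = 49122629/225863520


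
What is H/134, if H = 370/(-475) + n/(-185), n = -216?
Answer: 683/235505 ≈ 0.0029001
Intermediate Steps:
H = 1366/3515 (H = 370/(-475) - 216/(-185) = 370*(-1/475) - 216*(-1/185) = -74/95 + 216/185 = 1366/3515 ≈ 0.38862)
H/134 = (1366/3515)/134 = (1366/3515)*(1/134) = 683/235505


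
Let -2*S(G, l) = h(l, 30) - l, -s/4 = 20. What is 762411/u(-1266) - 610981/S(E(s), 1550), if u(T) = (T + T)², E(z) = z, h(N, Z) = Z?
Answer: -163184767591/203015760 ≈ -803.80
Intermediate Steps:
s = -80 (s = -4*20 = -80)
u(T) = 4*T² (u(T) = (2*T)² = 4*T²)
S(G, l) = -15 + l/2 (S(G, l) = -(30 - l)/2 = -15 + l/2)
762411/u(-1266) - 610981/S(E(s), 1550) = 762411/((4*(-1266)²)) - 610981/(-15 + (½)*1550) = 762411/((4*1602756)) - 610981/(-15 + 775) = 762411/6411024 - 610981/760 = 762411*(1/6411024) - 610981*1/760 = 254137/2137008 - 610981/760 = -163184767591/203015760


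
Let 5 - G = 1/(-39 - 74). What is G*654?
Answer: 370164/113 ≈ 3275.8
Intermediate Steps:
G = 566/113 (G = 5 - 1/(-39 - 74) = 5 - 1/(-113) = 5 - 1*(-1/113) = 5 + 1/113 = 566/113 ≈ 5.0089)
G*654 = (566/113)*654 = 370164/113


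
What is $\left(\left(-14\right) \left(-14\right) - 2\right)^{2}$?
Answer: $37636$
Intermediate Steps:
$\left(\left(-14\right) \left(-14\right) - 2\right)^{2} = \left(196 - 2\right)^{2} = 194^{2} = 37636$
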